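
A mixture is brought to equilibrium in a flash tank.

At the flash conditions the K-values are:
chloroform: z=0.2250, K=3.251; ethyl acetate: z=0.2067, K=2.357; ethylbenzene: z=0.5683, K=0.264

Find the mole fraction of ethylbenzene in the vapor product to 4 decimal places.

y_ethylbenzene = 0.1870

Newton iteration, V/F⁰ = 0.5:
  V/F = 0.5000: g = -0.25642, g' = -1.1582 → V/F = 0.2786
  V/F = 0.2786: g = -0.01134, g' = -1.1182 → V/F = 0.2685
Converged at V/F = 0.2685.
Compositions from xᵢ = zᵢ/(1+V/F(Kᵢ−1)), yᵢ = Kᵢxᵢ:
  chloroform: x = 0.1402, y = 0.4559
  ethyl acetate: x = 0.1515, y = 0.3571
  ethylbenzene: x = 0.7083, y = 0.1870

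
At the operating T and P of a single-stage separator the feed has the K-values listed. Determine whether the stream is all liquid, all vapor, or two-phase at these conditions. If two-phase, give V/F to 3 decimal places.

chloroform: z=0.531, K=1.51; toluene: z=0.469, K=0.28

ΣzᵢKᵢ = 0.933; Σzᵢ/Kᵢ = 2.027.
Since ΣzᵢKᵢ < 1 the mixture is below its bubble point — single liquid phase.

all liquid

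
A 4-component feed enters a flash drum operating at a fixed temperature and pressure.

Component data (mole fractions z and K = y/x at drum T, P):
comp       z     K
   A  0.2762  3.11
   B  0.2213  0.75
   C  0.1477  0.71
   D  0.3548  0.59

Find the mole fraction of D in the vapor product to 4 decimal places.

y_D = 0.2593

Rachford–Rice: g(V/F) = Σ zᵢ(Kᵢ−1)/(1+V/F(Kᵢ−1)) = 0.
Check two-phase: ΣzᵢKᵢ = 1.3392 > 1 and Σzᵢ/Kᵢ = 1.1933 > 1, so g(0) = 0.3392 > 0 and g(1) = -0.1933 < 0.
Iterate (Newton) starting at V/F = 0.5:
  V/F = 0.5000: g = -0.01271, g' = -0.4206 → V/F = 0.4698
  V/F = 0.4698: g = 0.00023, g' = -0.4360 → V/F = 0.4703
Converged at V/F = 0.4703.
Compositions from xᵢ = zᵢ/(1+V/F(Kᵢ−1)), yᵢ = Kᵢxᵢ:
  A: x = 0.1386, y = 0.4311
  B: x = 0.2508, y = 0.1881
  C: x = 0.1710, y = 0.1214
  D: x = 0.4396, y = 0.2593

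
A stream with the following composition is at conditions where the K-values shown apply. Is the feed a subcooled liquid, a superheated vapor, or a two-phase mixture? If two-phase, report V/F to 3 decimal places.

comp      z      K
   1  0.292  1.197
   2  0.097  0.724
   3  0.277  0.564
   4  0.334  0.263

subcooled liquid

ΣzᵢKᵢ = 0.664; Σzᵢ/Kᵢ = 2.139.
Since ΣzᵢKᵢ < 1 the mixture is below its bubble point — single liquid phase.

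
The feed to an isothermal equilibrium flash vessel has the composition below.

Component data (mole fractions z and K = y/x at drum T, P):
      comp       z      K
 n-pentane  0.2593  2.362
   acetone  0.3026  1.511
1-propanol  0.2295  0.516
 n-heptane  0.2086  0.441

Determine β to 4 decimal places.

β = 0.5565

Material balance + equilibrium reduce to Σ zᵢ(Kᵢ−1)/(1+β(Kᵢ−1)) = 0.
Feasibility: ΣzᵢKᵢ = 1.2801, Σzᵢ/Kᵢ = 1.2278 — both > 1, two phases present.
Newton–Raphson from β = 0.68:
  β = 0.6800: g = -0.05558, g' = -0.4623 → β = 0.5598
  β = 0.5598: g = -0.00144, g' = -0.4419 → β = 0.5565
Converged at β = 0.5565.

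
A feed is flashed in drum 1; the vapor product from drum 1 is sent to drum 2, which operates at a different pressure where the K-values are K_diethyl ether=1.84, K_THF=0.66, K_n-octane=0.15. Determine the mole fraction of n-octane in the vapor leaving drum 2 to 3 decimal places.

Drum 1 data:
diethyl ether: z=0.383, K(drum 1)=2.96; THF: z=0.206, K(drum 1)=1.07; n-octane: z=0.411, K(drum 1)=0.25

Drum 1:
Newton iteration, ψ₁⁰ = 0.51:
  ψ₁ = 0.510: g = -0.1099, g' = -0.975 → ψ₁ = 0.397
  ψ₁ = 0.397: g = -0.0031, g' = -0.935 → ψ₁ = 0.394
Converged at ψ₁ = 0.394.
Drum-1 compositions:
  diethyl ether: x = 0.216, y = 0.640
  THF: x = 0.200, y = 0.215
  n-octane: x = 0.583, y = 0.146
Drum-2 feed = drum-1 vapor: z₂ = (0.6396, 0.2145, 0.1459).
Drum 2:
Newton–Raphson from ψ₂ = 0.45:
  ψ₂ = 0.450: g = 0.1030, g' = -0.549 → ψ₂ = 0.638
  ψ₂ = 0.638: g = -0.0140, g' = -0.734 → ψ₂ = 0.619
  ψ₂ = 0.619: g = -0.0003, g' = -0.704 → ψ₂ = 0.618
Converged at ψ₂ = 0.618.
  diethyl ether: x = 0.421, y = 0.775
  THF: x = 0.272, y = 0.179
  n-octane: x = 0.307, y = 0.046

y_n-octane (drum 2) = 0.046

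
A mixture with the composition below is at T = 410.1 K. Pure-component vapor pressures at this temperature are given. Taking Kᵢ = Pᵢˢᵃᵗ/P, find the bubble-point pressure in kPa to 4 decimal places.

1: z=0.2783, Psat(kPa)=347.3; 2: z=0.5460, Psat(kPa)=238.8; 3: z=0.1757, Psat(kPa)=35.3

At the bubble point ψ → 0, so ΣzᵢKᵢ = 1 with Kᵢ = Pᵢˢᵃᵗ/P ⇒ P = ΣzᵢPᵢˢᵃᵗ.
P = 0.2783·347.3 + 0.5460·238.8 + 0.1757·35.3 = 233.2406 kPa

Pbub = 233.2406 kPa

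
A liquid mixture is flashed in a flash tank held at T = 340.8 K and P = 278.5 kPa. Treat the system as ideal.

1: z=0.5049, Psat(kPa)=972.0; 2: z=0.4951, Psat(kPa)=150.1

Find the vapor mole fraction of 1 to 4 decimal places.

Raoult's law: Kᵢ = Pᵢˢᵃᵗ/P = Pᵢˢᵃᵗ/278.5.
  K_1 = 972.0/278.5 = 3.490126, K_2 = 150.1/278.5 = 0.538959
Material balance + equilibrium reduce to Σ zᵢ(Kᵢ−1)/(1+V/F(Kᵢ−1)) = 0.
Feasibility: ΣzᵢKᵢ = 2.0290, Σzᵢ/Kᵢ = 1.0633 — both > 1, two phases present.
Binary case is linear: z₁(K₁−1)(1+V/F(K₂−1)) + z₂(K₂−1)(1+V/F(K₁−1)) = 0
⇒ V/F = [z₁(K₁−1)+z₂(K₂−1)] / [−(K₁−1)(K₂−1)] = 1.02900/1.14805 = 0.8963
Compositions from xᵢ = zᵢ/(1+V/F(Kᵢ−1)), yᵢ = Kᵢxᵢ:
  1: x = 0.1562, y = 0.5452
  2: x = 0.8438, y = 0.4548

y_1 = 0.5452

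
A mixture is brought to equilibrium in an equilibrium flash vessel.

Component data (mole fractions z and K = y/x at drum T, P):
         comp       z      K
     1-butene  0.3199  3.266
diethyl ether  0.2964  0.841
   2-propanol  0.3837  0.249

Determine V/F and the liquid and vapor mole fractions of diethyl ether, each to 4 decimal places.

Material balance + equilibrium reduce to Σ zᵢ(Kᵢ−1)/(1+V/F(Kᵢ−1)) = 0.
Check two-phase: ΣzᵢKᵢ = 1.3896 > 1 and Σzᵢ/Kᵢ = 1.9913 > 1, so g(0) = 0.3896 > 0 and g(1) = -0.9913 < 0.
Newton–Raphson from V/F = 0.69:
  V/F = 0.6900: g = -0.36824, g' = -1.1916 → V/F = 0.3810
  V/F = 0.3810: g = -0.06478, g' = -0.9062 → V/F = 0.3095
  V/F = 0.3095: g = 0.00109, g' = -0.9431 → V/F = 0.3107
Converged at V/F = 0.3107.
Compositions from xᵢ = zᵢ/(1+V/F(Kᵢ−1)), yᵢ = Kᵢxᵢ:
  1-butene: x = 0.1877, y = 0.6132
  diethyl ether: x = 0.3118, y = 0.2622
  2-propanol: x = 0.5005, y = 0.1246

V/F = 0.3107, x_diethyl ether = 0.3118, y_diethyl ether = 0.2622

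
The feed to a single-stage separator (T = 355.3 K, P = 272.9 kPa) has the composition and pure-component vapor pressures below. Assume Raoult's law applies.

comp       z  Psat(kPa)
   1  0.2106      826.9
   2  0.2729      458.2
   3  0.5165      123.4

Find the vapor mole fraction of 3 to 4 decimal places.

y_3 = 0.3061

Raoult's law: Kᵢ = Pᵢˢᵃᵗ/P = Pᵢˢᵃᵗ/272.9.
  K_1 = 826.9/272.9 = 3.030048, K_2 = 458.2/272.9 = 1.679003, K_3 = 123.4/272.9 = 0.452180
Rachford–Rice: g(V/F) = Σ zᵢ(Kᵢ−1)/(1+V/F(Kᵢ−1)) = 0.
Feasibility: ΣzᵢKᵢ = 1.3299, Σzᵢ/Kᵢ = 1.3743 — both > 1, two phases present.
Iterate (Newton) starting at V/F = 0.43:
  V/F = 0.4300: g = 0.00155, g' = -0.5880 → V/F = 0.4326
Converged at V/F = 0.4326.
Compositions from xᵢ = zᵢ/(1+V/F(Kᵢ−1)), yᵢ = Kᵢxᵢ:
  1: x = 0.1121, y = 0.3397
  2: x = 0.2109, y = 0.3542
  3: x = 0.6769, y = 0.3061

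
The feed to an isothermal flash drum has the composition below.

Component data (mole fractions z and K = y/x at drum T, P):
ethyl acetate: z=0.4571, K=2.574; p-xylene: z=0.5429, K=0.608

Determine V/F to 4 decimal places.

Material balance + equilibrium reduce to Σ zᵢ(Kᵢ−1)/(1+V/F(Kᵢ−1)) = 0.
Check two-phase: ΣzᵢKᵢ = 1.5067 > 1 and Σzᵢ/Kᵢ = 1.0705 > 1, so g(0) = 0.5067 > 0 and g(1) = -0.0705 < 0.
Binary case is linear: z₁(K₁−1)(1+V/F(K₂−1)) + z₂(K₂−1)(1+V/F(K₁−1)) = 0
⇒ V/F = [z₁(K₁−1)+z₂(K₂−1)] / [−(K₁−1)(K₂−1)] = 0.50666/0.61701 = 0.8212

V/F = 0.8212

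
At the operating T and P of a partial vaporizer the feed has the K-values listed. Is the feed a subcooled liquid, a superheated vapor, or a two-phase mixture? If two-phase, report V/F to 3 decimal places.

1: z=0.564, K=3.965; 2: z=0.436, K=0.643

superheated vapor

ΣzᵢKᵢ = 2.517; Σzᵢ/Kᵢ = 0.820.
Since Σzᵢ/Kᵢ < 1 the mixture is above its dew point — single vapor phase.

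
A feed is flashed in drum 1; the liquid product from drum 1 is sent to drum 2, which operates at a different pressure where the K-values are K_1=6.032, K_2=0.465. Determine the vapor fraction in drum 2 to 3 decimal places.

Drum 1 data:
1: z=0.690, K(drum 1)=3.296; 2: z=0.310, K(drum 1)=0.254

V/F (drum 2) = 0.308

Drum 1:
Rachford–Rice: g(ψ₁) = Σ zᵢ(Kᵢ−1)/(1+ψ₁(Kᵢ−1)) = 0.
g(0) = ΣzᵢKᵢ − 1 = 1.353 and g(1) = 1 − Σzᵢ/Kᵢ = -0.430, so a root lies in (0, 1).
Iterate (Newton) starting at ψ₁ = 0.5:
  ψ₁ = 0.500: g = 0.3687, g' = -1.227 → ψ₁ = 0.800
  ψ₁ = 0.800: g = -0.0158, g' = -1.515 → ψ₁ = 0.790
Converged at ψ₁ = 0.790.
Drum-1 compositions:
  1: x = 0.245, y = 0.808
  2: x = 0.755, y = 0.192
Drum-2 feed = drum-1 liquid: z₂ = (0.2452, 0.7548).
Drum 2:
Iterate (Newton) starting at ψ₂ = 0.5:
  ψ₂ = 0.500: g = -0.2003, g' = -0.905 → ψ₂ = 0.279
  ψ₂ = 0.279: g = 0.0391, g' = -1.374 → ψ₂ = 0.307
  ψ₂ = 0.307: g = 0.0016, g' = -1.268 → ψ₂ = 0.308
Converged at ψ₂ = 0.308.
  1: x = 0.096, y = 0.580
  2: x = 0.904, y = 0.420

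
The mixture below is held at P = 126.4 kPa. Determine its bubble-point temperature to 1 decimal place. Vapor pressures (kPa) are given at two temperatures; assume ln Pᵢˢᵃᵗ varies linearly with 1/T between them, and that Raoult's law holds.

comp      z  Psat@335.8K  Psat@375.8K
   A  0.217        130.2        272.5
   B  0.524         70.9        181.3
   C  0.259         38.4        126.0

Bubble-point temperature: ΣzᵢPᵢˢᵃᵗ(T) = P. Interpolate ln Pᵢˢᵃᵗ = aᵢ + bᵢ/T.
  T = 335.8 K: ΣzᵢPᵢˢᵃᵗ = 75.35 kPa
  T = 375.8 K: ΣzᵢPᵢˢᵃᵗ = 186.77 kPa
  T = 355.8 K: ΣzᵢPᵢˢᵃᵗ = 121.36 kPa
  T = 365.8 K: ΣzᵢPᵢˢᵃᵗ = 151.34 kPa
  T = 360.8 K: ΣzᵢPᵢˢᵃᵗ = 135.71 kPa
  T = 358.3 K: ΣzᵢPᵢˢᵃᵗ = 128.38 kPa
Interpolating between 355.8 K and 358.3 K gives T ≈ 357.6 K.

T = 357.6 K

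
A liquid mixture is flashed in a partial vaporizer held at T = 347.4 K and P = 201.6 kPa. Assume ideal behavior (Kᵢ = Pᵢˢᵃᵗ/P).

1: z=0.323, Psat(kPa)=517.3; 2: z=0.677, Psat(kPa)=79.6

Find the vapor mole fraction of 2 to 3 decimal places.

y_2 = 0.285

Raoult's law: Kᵢ = Pᵢˢᵃᵗ/P = Pᵢˢᵃᵗ/201.6.
  K_1 = 517.3/201.6 = 2.56597, K_2 = 79.6/201.6 = 0.39484
Binary case is linear: z₁(K₁−1)(1+β(K₂−1)) + z₂(K₂−1)(1+β(K₁−1)) = 0
⇒ β = [z₁(K₁−1)+z₂(K₂−1)] / [−(K₁−1)(K₂−1)] = 0.0961/0.9477 = 0.101
Compositions from xᵢ = zᵢ/(1+β(Kᵢ−1)), yᵢ = Kᵢxᵢ:
  1: x = 0.279, y = 0.715
  2: x = 0.721, y = 0.285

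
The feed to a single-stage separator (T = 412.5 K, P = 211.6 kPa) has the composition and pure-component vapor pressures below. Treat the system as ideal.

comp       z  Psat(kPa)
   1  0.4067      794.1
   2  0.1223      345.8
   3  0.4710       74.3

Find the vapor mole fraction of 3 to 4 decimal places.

y_3 = 0.2646

Raoult's law: Kᵢ = Pᵢˢᵃᵗ/P = Pᵢˢᵃᵗ/211.6.
  K_1 = 794.1/211.6 = 3.752836, K_2 = 345.8/211.6 = 1.634216, K_3 = 74.3/211.6 = 0.351134
Material balance + equilibrium reduce to Σ zᵢ(Kᵢ−1)/(1+ψ(Kᵢ−1)) = 0.
Feasibility: ΣzᵢKᵢ = 1.8915, Σzᵢ/Kᵢ = 1.5246 — both > 1, two phases present.
Iterate (Newton) starting at ψ = 0.5:
  ψ = 0.5000: g = 0.07763, g' = -1.0086 → ψ = 0.5770
  ψ = 0.5770: g = 0.00085, g' = -0.9931 → ψ = 0.5778
Converged at ψ = 0.5778.
Compositions from xᵢ = zᵢ/(1+ψ(Kᵢ−1)), yᵢ = Kᵢxᵢ:
  1: x = 0.1570, y = 0.5892
  2: x = 0.0895, y = 0.1463
  3: x = 0.7535, y = 0.2646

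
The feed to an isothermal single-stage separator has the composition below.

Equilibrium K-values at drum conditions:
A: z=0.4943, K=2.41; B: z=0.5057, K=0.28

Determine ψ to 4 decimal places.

Let ψ = V/F and solve Σ zᵢ(Kᵢ−1)/(1+ψ(Kᵢ−1)) = 0.
Feasibility: ΣzᵢKᵢ = 1.3329, Σzᵢ/Kᵢ = 2.0112 — both > 1, two phases present.
Newton–Raphson from ψ = 0.45:
  ψ = 0.4500: g = -0.11221, g' = -0.9415 → ψ = 0.3308
  ψ = 0.3308: g = -0.00268, g' = -0.9087 → ψ = 0.3279
Converged at ψ = 0.3279.

ψ = 0.3279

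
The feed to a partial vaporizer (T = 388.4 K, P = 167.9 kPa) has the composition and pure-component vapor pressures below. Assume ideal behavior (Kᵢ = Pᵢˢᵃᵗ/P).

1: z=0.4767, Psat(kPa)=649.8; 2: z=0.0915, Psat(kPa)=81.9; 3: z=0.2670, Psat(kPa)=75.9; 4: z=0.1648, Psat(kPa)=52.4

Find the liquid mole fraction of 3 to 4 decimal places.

Raoult's law: Kᵢ = Pᵢˢᵃᵗ/P = Pᵢˢᵃᵗ/167.9.
  K_1 = 649.8/167.9 = 3.870161, K_2 = 81.9/167.9 = 0.487790, K_3 = 75.9/167.9 = 0.452055, K_4 = 52.4/167.9 = 0.312091
Newton iteration, β⁰ = 0.5:
  β = 0.5000: g = 0.12456, g' = -1.0389 → β = 0.6199
  β = 0.6199: g = 0.00443, g' = -0.9809 → β = 0.6244
Converged at β = 0.6244.
Compositions from xᵢ = zᵢ/(1+β(Kᵢ−1)), yᵢ = Kᵢxᵢ:
  1: x = 0.1707, y = 0.6608
  2: x = 0.1345, y = 0.0656
  3: x = 0.4059, y = 0.1835
  4: x = 0.2889, y = 0.0902

x_3 = 0.4059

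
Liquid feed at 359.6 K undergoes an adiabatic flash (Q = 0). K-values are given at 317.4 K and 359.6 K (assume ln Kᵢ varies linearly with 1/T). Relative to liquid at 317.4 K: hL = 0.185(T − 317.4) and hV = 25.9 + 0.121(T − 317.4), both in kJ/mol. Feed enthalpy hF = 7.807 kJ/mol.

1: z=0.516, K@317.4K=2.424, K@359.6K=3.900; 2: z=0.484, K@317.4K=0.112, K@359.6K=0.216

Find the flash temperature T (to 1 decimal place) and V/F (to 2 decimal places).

T = 321.5 K, V/F = 0.27

Adiabatic flash: solve Rachford–Rice at each trial T, then check hF = ψ·hV(T) + (1−ψ)·hL(T).
  T = 317.4 K: K = (2.424, 0.112), RR gives ψ = 0.241, H_out = 6.247 kJ/mol
  T = 359.6 K: K = (3.900, 0.216), RR gives ψ = 0.491, H_out = 19.204 kJ/mol
  T = 338.5 K: K = (3.121, 0.159), RR gives ψ = 0.385, H_out = 13.358 kJ/mol
  T = 327.9 K: K = (2.760, 0.134), RR gives ψ = 0.321, H_out = 10.036 kJ/mol
  T = 322.6 K: K = (2.588, 0.123), RR gives ψ = 0.283, H_out = 8.203 kJ/mol
  T = 320.0 K: K = (2.505, 0.117), RR gives ψ = 0.263, H_out = 7.248 kJ/mol
  T = 321.3 K: K = (2.546, 0.120), RR gives ψ = 0.273, H_out = 7.731 kJ/mol
Linear interpolation between T = 321.3 (H_out = 7.731) and T = 322.6 (H_out = 8.203) on hF = 7.807 gives T ≈ 321.5 K, at which ψ = 0.27.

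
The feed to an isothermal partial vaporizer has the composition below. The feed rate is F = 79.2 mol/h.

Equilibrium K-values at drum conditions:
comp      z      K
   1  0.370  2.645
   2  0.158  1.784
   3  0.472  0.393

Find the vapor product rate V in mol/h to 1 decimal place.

Rachford–Rice: g(ψ) = Σ zᵢ(Kᵢ−1)/(1+ψ(Kᵢ−1)) = 0.
Check two-phase: ΣzᵢKᵢ = 1.446 > 1 and Σzᵢ/Kᵢ = 1.429 > 1, so g(0) = 0.446 > 0 and g(1) = -0.429 < 0.
Newton–Raphson from ψ = 0.5:
  ψ = 0.500: g = 0.0116, g' = -0.710 → ψ = 0.516
Converged at ψ = 0.516.
Then V = ψ·F = 0.5163·79.2 = 40.9 mol/h and L = F − V = 38.3 mol/h.

V = 40.9 mol/h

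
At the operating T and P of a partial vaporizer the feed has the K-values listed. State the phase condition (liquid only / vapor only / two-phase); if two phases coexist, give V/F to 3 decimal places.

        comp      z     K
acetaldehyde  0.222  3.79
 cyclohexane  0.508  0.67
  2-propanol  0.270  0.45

ΣzᵢKᵢ = 1.303; Σzᵢ/Kᵢ = 1.417.
Both exceed 1, so a two-phase solution exists.
Material balance + equilibrium reduce to Σ zᵢ(Kᵢ−1)/(1+ψ(Kᵢ−1)) = 0.
Newton iteration, ψ⁰ = 0.5:
  ψ = 0.500: g = -0.1470, g' = -0.536 → ψ = 0.226
  ψ = 0.226: g = 0.0293, g' = -0.822 → ψ = 0.261
  ψ = 0.261: g = 0.0012, g' = -0.755 → ψ = 0.263
Converged at ψ = 0.263.

two-phase, V/F = 0.263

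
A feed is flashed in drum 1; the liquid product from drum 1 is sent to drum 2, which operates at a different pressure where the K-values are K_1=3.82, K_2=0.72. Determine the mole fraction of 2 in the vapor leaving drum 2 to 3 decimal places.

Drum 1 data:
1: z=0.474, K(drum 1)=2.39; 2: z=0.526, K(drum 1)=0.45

y_2 (drum 2) = 0.655

Drum 1:
Binary case is linear: z₁(K₁−1)(1+ψ₁(K₂−1)) + z₂(K₂−1)(1+ψ₁(K₁−1)) = 0
⇒ ψ₁ = [z₁(K₁−1)+z₂(K₂−1)] / [−(K₁−1)(K₂−1)] = 0.3696/0.7645 = 0.483
Drum-1 compositions:
  1: x = 0.284, y = 0.678
  2: x = 0.716, y = 0.322
Drum-2 feed = drum-1 liquid: z₂ = (0.2835, 0.7165).
Drum 2:
Let ψ₂ = V/F and solve Σ zᵢ(Kᵢ−1)/(1+ψ₂(Kᵢ−1)) = 0.
g(0) = ΣzᵢKᵢ − 1 = 0.599 and g(1) = 1 − Σzᵢ/Kᵢ = -0.069, so a root lies in (0, 1).
Newton iteration, ψ₂⁰ = 0.5:
  ψ₂ = 0.500: g = 0.0985, g' = -0.464 → ψ₂ = 0.712
  ψ₂ = 0.712: g = 0.0152, g' = -0.337 → ψ₂ = 0.757
  ψ₂ = 0.757: g = 0.0004, g' = -0.320 → ψ₂ = 0.758
Converged at ψ₂ = 0.758.
  1: x = 0.090, y = 0.345
  2: x = 0.910, y = 0.655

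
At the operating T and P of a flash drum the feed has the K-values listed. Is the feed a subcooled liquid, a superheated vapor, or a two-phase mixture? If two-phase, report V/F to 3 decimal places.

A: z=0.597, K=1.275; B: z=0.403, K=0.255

subcooled liquid

ΣzᵢKᵢ = 0.864; Σzᵢ/Kᵢ = 2.049.
Since ΣzᵢKᵢ < 1 the mixture is below its bubble point — single liquid phase.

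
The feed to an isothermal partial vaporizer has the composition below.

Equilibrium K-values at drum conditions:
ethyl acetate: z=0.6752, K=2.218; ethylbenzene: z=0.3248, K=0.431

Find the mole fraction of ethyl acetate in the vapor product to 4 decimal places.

Rachford–Rice: g(V/F) = Σ zᵢ(Kᵢ−1)/(1+V/F(Kᵢ−1)) = 0.
g(0) = ΣzᵢKᵢ − 1 = 0.6376 and g(1) = 1 − Σzᵢ/Kᵢ = -0.0580, so a root lies in (0, 1).
Binary case is linear: z₁(K₁−1)(1+V/F(K₂−1)) + z₂(K₂−1)(1+V/F(K₁−1)) = 0
⇒ V/F = [z₁(K₁−1)+z₂(K₂−1)] / [−(K₁−1)(K₂−1)] = 0.63758/0.69304 = 0.9200
Compositions from xᵢ = zᵢ/(1+V/F(Kᵢ−1)), yᵢ = Kᵢxᵢ:
  ethyl acetate: x = 0.3184, y = 0.7062
  ethylbenzene: x = 0.6816, y = 0.2938

y_ethyl acetate = 0.7062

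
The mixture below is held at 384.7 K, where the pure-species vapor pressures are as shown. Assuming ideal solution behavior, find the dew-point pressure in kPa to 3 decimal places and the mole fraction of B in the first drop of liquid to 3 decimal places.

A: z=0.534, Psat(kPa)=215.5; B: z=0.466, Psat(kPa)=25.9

Pdew = 48.851 kPa, x_B = 0.879

At the dew point ψ → 1, so Σzᵢ/Kᵢ = 1 with Kᵢ = Pᵢˢᵃᵗ/P ⇒ 1/P = Σzᵢ/Pᵢˢᵃᵗ.
1/P = 0.534/215.5 + 0.466/25.9 = 0.020470 ⇒ P = 48.851 kPa
xᵢ = zᵢP/Pᵢˢᵃᵗ ⇒ x_B = 0.466·48.851/25.9 = 0.879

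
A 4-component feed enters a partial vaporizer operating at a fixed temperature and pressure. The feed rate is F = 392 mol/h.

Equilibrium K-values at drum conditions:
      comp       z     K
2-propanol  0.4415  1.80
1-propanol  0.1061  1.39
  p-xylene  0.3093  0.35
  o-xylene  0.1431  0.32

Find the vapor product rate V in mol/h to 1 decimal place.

V = 77.7 mol/h

Newton iteration, β⁰ = 0.31:
  β = 0.3100: g = -0.05515, g' = -0.5055 → β = 0.2009
  β = 0.2009: g = -0.00128, g' = -0.4853 → β = 0.1983
Converged at β = 0.1983.
Then V = β·F = 0.1983·392 = 77.7 mol/h and L = F − V = 314.3 mol/h.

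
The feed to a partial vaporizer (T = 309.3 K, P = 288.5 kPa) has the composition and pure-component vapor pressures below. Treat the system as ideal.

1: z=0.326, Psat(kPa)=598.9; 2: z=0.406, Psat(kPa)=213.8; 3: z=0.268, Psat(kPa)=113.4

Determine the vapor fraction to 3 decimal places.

Raoult's law: Kᵢ = Pᵢˢᵃᵗ/P = Pᵢˢᵃᵗ/288.5.
  K_1 = 598.9/288.5 = 2.07591, K_2 = 213.8/288.5 = 0.74107, K_3 = 113.4/288.5 = 0.39307
Newton iteration, ψ⁰ = 0.5:
  ψ = 0.500: g = -0.1262, g' = -0.399 → ψ = 0.184
  ψ = 0.184: g = -0.0005, g' = -0.418 → ψ = 0.182
Converged at ψ = 0.182.

ψ = 0.182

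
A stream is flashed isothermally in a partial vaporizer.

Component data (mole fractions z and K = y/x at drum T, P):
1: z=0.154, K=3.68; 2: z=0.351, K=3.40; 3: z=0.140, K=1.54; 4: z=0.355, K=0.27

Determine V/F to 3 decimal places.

V/F = 0.686

Newton iteration, V/F⁰ = 0.59:
  V/F = 0.590: g = 0.1107, g' = -1.120 → V/F = 0.689
  V/F = 0.689: g = -0.0037, g' = -1.211 → V/F = 0.686
Converged at V/F = 0.686.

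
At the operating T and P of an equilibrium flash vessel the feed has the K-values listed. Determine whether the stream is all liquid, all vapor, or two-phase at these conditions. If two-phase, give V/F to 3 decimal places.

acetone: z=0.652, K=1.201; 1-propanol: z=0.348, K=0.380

ΣzᵢKᵢ = 0.915; Σzᵢ/Kᵢ = 1.459.
Since ΣzᵢKᵢ < 1 the mixture is below its bubble point — single liquid phase.

all liquid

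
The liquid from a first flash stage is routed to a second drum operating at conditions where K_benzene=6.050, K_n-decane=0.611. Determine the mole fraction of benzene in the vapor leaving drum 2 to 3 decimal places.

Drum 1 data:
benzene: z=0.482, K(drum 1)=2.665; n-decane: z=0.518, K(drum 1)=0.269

Drum 1:
Material balance + equilibrium reduce to Σ zᵢ(Kᵢ−1)/(1+ψ₁(Kᵢ−1)) = 0.
g(0) = ΣzᵢKᵢ − 1 = 0.424 and g(1) = 1 − Σzᵢ/Kᵢ = -1.107, so a root lies in (0, 1).
Newton–Raphson from ψ₁ = 0.53:
  ψ₁ = 0.530: g = -0.1918, g' = -1.115 → ψ₁ = 0.358
  ψ₁ = 0.358: g = -0.0100, g' = -1.032 → ψ₁ = 0.348
Converged at ψ₁ = 0.348.
Drum-1 compositions:
  benzene: x = 0.305, y = 0.813
  n-decane: x = 0.695, y = 0.187
Drum-2 feed = drum-1 liquid: z₂ = (0.3051, 0.6949).
Drum 2:
Material balance + equilibrium reduce to Σ zᵢ(Kᵢ−1)/(1+ψ₂(Kᵢ−1)) = 0.
Check two-phase: ΣzᵢKᵢ = 2.270 > 1 and Σzᵢ/Kᵢ = 1.188 > 1, so g(0) = 1.270 > 0 and g(1) = -0.188 < 0.
Iterate (Newton) starting at ψ₂ = 0.64:
  ψ₂ = 0.640: g = 0.0041, g' = -0.621 → ψ₂ = 0.647
Converged at ψ₂ = 0.647.
  benzene: x = 0.072, y = 0.433
  n-decane: x = 0.928, y = 0.567

y_benzene (drum 2) = 0.433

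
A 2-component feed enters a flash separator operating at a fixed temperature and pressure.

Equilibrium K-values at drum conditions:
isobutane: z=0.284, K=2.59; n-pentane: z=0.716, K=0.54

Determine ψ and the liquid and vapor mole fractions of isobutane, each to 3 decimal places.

ψ = 0.167, x_isobutane = 0.224, y_isobutane = 0.581

Material balance + equilibrium reduce to Σ zᵢ(Kᵢ−1)/(1+ψ(Kᵢ−1)) = 0.
g(0) = ΣzᵢKᵢ − 1 = 0.122 and g(1) = 1 − Σzᵢ/Kᵢ = -0.436, so a root lies in (0, 1).
Newton iteration, ψ⁰ = 0.5:
  ψ = 0.500: g = -0.1762, g' = -0.478 → ψ = 0.132
  ψ = 0.132: g = 0.0228, g' = -0.663 → ψ = 0.166
  ψ = 0.166: g = 0.0006, g' = -0.627 → ψ = 0.167
Converged at ψ = 0.167.
Compositions from xᵢ = zᵢ/(1+ψ(Kᵢ−1)), yᵢ = Kᵢxᵢ:
  isobutane: x = 0.224, y = 0.581
  n-pentane: x = 0.776, y = 0.419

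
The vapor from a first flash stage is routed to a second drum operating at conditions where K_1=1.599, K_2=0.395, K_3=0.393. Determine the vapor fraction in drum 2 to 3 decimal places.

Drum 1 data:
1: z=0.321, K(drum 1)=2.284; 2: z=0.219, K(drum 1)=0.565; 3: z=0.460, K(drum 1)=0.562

V/F (drum 2) = 0.255

Drum 1:
Material balance + equilibrium reduce to Σ zᵢ(Kᵢ−1)/(1+ψ₁(Kᵢ−1)) = 0.
Feasibility: ΣzᵢKᵢ = 1.115, Σzᵢ/Kᵢ = 1.347 — both > 1, two phases present.
Newton iteration, ψ₁⁰ = 0.32:
  ψ₁ = 0.320: g = -0.0529, g' = -0.441 → ψ₁ = 0.200
  ψ₁ = 0.200: g = 0.0027, g' = -0.491 → ψ₁ = 0.206
Converged at ψ₁ = 0.206.
Drum-1 compositions:
  1: x = 0.254, y = 0.580
  2: x = 0.241, y = 0.136
  3: x = 0.506, y = 0.284
Drum-2 feed = drum-1 vapor: z₂ = (0.5800, 0.1359, 0.2841).
Drum 2:
Newton–Raphson from ψ₂ = 0.6:
  ψ₂ = 0.600: g = -0.1447, g' = -0.494 → ψ₂ = 0.307
  ψ₂ = 0.307: g = -0.0195, g' = -0.382 → ψ₂ = 0.256
  ψ₂ = 0.256: g = -0.0002, g' = -0.373 → ψ₂ = 0.255
Converged at ψ₂ = 0.255.
  1: x = 0.503, y = 0.804
  2: x = 0.161, y = 0.063
  3: x = 0.336, y = 0.132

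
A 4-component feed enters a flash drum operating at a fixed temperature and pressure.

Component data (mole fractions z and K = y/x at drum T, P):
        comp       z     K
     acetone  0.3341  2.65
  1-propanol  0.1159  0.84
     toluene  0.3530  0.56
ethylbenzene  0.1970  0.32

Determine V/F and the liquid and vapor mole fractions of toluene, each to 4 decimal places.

V/F = 0.3032, x_toluene = 0.4073, y_toluene = 0.2281

Rachford–Rice: g(V/F) = Σ zᵢ(Kᵢ−1)/(1+V/F(Kᵢ−1)) = 0.
Feasibility: ΣzᵢKᵢ = 1.2434, Σzᵢ/Kᵢ = 1.5100 — both > 1, two phases present.
Newton–Raphson from V/F = 0.5:
  V/F = 0.5000: g = -0.12019, g' = -0.5981 → V/F = 0.2990
  V/F = 0.2990: g = 0.00266, g' = -0.6453 → V/F = 0.3031
Converged at V/F = 0.3032.
Compositions from xᵢ = zᵢ/(1+V/F(Kᵢ−1)), yᵢ = Kᵢxᵢ:
  acetone: x = 0.2227, y = 0.5902
  1-propanol: x = 0.1218, y = 0.1023
  toluene: x = 0.4073, y = 0.2281
  ethylbenzene: x = 0.2482, y = 0.0794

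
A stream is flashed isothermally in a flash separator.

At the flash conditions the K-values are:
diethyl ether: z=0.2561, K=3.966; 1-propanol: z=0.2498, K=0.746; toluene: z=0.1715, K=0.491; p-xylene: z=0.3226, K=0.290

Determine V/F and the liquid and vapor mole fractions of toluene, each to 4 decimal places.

Rachford–Rice: g(V/F) = Σ zᵢ(Kᵢ−1)/(1+V/F(Kᵢ−1)) = 0.
Feasibility: ΣzᵢKᵢ = 1.3798, Σzᵢ/Kᵢ = 1.8611 — both > 1, two phases present.
Newton–Raphson from V/F = 0.5:
  V/F = 0.5000: g = -0.23897, g' = -0.8574 → V/F = 0.2213
  V/F = 0.2213: g = 0.02125, g' = -1.1246 → V/F = 0.2402
  V/F = 0.2402: g = 0.00042, g' = -1.0806 → V/F = 0.2406
Converged at V/F = 0.2406.
Compositions from xᵢ = zᵢ/(1+V/F(Kᵢ−1)), yᵢ = Kᵢxᵢ:
  diethyl ether: x = 0.1495, y = 0.5927
  1-propanol: x = 0.2661, y = 0.1985
  toluene: x = 0.1954, y = 0.0960
  p-xylene: x = 0.3891, y = 0.1128

V/F = 0.2406, x_toluene = 0.1954, y_toluene = 0.0960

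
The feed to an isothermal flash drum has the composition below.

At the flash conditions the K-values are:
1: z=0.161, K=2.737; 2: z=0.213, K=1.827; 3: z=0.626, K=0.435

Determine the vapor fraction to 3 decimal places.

Material balance + equilibrium reduce to Σ zᵢ(Kᵢ−1)/(1+ψ(Kᵢ−1)) = 0.
g(0) = ΣzᵢKᵢ − 1 = 0.102 and g(1) = 1 − Σzᵢ/Kᵢ = -0.614, so a root lies in (0, 1).
Newton–Raphson from ψ = 0.5:
  ψ = 0.500: g = -0.2187, g' = -0.600 → ψ = 0.136
  ψ = 0.136: g = 0.0016, g' = -0.670 → ψ = 0.138
Converged at ψ = 0.138.

ψ = 0.138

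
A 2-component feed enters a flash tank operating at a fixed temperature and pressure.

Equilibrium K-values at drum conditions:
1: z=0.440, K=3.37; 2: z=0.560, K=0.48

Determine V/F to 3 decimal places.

Rachford–Rice: g(V/F) = Σ zᵢ(Kᵢ−1)/(1+V/F(Kᵢ−1)) = 0.
Check two-phase: ΣzᵢKᵢ = 1.752 > 1 and Σzᵢ/Kᵢ = 1.297 > 1, so g(0) = 0.752 > 0 and g(1) = -0.297 < 0.
Binary case is linear: z₁(K₁−1)(1+V/F(K₂−1)) + z₂(K₂−1)(1+V/F(K₁−1)) = 0
⇒ V/F = [z₁(K₁−1)+z₂(K₂−1)] / [−(K₁−1)(K₂−1)] = 0.7516/1.2324 = 0.610

V/F = 0.610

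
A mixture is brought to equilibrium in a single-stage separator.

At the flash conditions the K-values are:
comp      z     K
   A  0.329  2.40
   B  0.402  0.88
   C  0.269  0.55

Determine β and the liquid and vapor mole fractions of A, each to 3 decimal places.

β = 0.711, x_A = 0.165, y_A = 0.396

Let β = V/F and solve Σ zᵢ(Kᵢ−1)/(1+β(Kᵢ−1)) = 0.
Feasibility: ΣzᵢKᵢ = 1.291, Σzᵢ/Kᵢ = 1.083 — both > 1, two phases present.
Iterate (Newton) starting at β = 0.5:
  β = 0.500: g = 0.0634, g' = -0.320 → β = 0.698
  β = 0.698: g = 0.0038, g' = -0.288 → β = 0.711
Converged at β = 0.711.
Compositions from xᵢ = zᵢ/(1+β(Kᵢ−1)), yᵢ = Kᵢxᵢ:
  A: x = 0.165, y = 0.396
  B: x = 0.440, y = 0.387
  C: x = 0.396, y = 0.218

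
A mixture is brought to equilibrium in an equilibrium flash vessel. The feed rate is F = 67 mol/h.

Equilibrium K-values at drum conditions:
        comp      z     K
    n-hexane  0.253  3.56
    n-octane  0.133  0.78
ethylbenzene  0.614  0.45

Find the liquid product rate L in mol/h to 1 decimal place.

L = 52.3 mol/h

Iterate (Newton) starting at ψ = 0.5:
  ψ = 0.500: g = -0.2146, g' = -0.680 → ψ = 0.185
  ψ = 0.185: g = 0.0334, g' = -1.002 → ψ = 0.218
  ψ = 0.218: g = 0.0012, g' = -0.930 → ψ = 0.219
Converged at ψ = 0.219.
Then V = ψ·F = 0.2193·67 = 14.7 mol/h and L = F − V = 52.3 mol/h.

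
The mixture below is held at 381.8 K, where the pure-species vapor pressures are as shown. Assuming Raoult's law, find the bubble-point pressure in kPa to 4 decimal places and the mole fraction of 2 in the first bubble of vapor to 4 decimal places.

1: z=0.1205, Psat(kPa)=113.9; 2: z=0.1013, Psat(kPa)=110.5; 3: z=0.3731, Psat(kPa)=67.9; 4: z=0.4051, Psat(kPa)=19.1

Pbub = 57.9895 kPa, y_2 = 0.1930

At the bubble point ψ → 0, so ΣzᵢKᵢ = 1 with Kᵢ = Pᵢˢᵃᵗ/P ⇒ P = ΣzᵢPᵢˢᵃᵗ.
P = 0.1205·113.9 + 0.1013·110.5 + 0.3731·67.9 + 0.4051·19.1 = 57.9895 kPa
yᵢ = zᵢPᵢˢᵃᵗ/P ⇒ y_2 = 0.1013·110.5/57.9895 = 0.1930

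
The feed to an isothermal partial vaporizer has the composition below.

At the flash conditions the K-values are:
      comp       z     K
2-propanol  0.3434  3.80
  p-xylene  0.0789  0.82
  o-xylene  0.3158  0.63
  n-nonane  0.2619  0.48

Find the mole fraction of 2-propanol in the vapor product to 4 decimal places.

y_2-propanol = 0.4914

Rachford–Rice: g(V/F) = Σ zᵢ(Kᵢ−1)/(1+V/F(Kᵢ−1)) = 0.
Feasibility: ΣzᵢKᵢ = 1.6943, Σzᵢ/Kᵢ = 1.2335 — both > 1, two phases present.
Newton–Raphson from V/F = 0.5:
  V/F = 0.5000: g = 0.05762, g' = -0.6649 → V/F = 0.5867
  V/F = 0.5867: g = 0.00276, g' = -0.6059 → V/F = 0.5912
Converged at V/F = 0.5912.
Compositions from xᵢ = zᵢ/(1+V/F(Kᵢ−1)), yᵢ = Kᵢxᵢ:
  2-propanol: x = 0.1293, y = 0.4914
  p-xylene: x = 0.0883, y = 0.0724
  o-xylene: x = 0.4042, y = 0.2547
  n-nonane: x = 0.3782, y = 0.1815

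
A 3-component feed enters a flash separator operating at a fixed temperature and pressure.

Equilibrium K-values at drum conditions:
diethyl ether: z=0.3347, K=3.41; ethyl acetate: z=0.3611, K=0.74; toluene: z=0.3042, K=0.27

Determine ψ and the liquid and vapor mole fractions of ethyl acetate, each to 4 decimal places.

ψ = 0.3910, x_ethyl acetate = 0.4020, y_ethyl acetate = 0.2975

Rachford–Rice: g(ψ) = Σ zᵢ(Kᵢ−1)/(1+ψ(Kᵢ−1)) = 0.
Check two-phase: ΣzᵢKᵢ = 1.4907 > 1 and Σzᵢ/Kᵢ = 1.7128 > 1, so g(0) = 0.4907 > 0 and g(1) = -0.7128 < 0.
Newton–Raphson from ψ = 0.61:
  ψ = 0.6100: g = -0.18536, g' = -0.8799 → ψ = 0.3993
  ψ = 0.3993: g = -0.00717, g' = -0.8581 → ψ = 0.3910
Converged at ψ = 0.3910.
Compositions from xᵢ = zᵢ/(1+ψ(Kᵢ−1)), yᵢ = Kᵢxᵢ:
  diethyl ether: x = 0.1723, y = 0.5876
  ethyl acetate: x = 0.4020, y = 0.2975
  toluene: x = 0.4257, y = 0.1149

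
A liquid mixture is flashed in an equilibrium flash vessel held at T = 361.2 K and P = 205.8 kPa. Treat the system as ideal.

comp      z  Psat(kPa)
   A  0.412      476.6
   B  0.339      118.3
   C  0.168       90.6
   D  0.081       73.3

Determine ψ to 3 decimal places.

Raoult's law: Kᵢ = Pᵢˢᵃᵗ/P = Pᵢˢᵃᵗ/205.8.
  K_A = 476.6/205.8 = 2.31584, K_B = 118.3/205.8 = 0.57483, K_C = 90.6/205.8 = 0.44023, K_D = 73.3/205.8 = 0.35617
Material balance + equilibrium reduce to Σ zᵢ(Kᵢ−1)/(1+ψ(Kᵢ−1)) = 0.
g(0) = ΣzᵢKᵢ − 1 = 0.252 and g(1) = 1 − Σzᵢ/Kᵢ = -0.377, so a root lies in (0, 1).
Newton–Raphson from ψ = 0.5:
  ψ = 0.500: g = -0.0636, g' = -0.533 → ψ = 0.381
  ψ = 0.381: g = 0.0006, g' = -0.548 → ψ = 0.382
Converged at ψ = 0.382.

ψ = 0.382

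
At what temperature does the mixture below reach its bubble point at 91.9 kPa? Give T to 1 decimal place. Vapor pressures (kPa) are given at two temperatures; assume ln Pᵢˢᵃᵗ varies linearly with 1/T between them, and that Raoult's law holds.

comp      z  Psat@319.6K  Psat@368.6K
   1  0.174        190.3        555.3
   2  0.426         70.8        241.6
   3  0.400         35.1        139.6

Bubble-point temperature: ΣzᵢPᵢˢᵃᵗ(T) = P. Interpolate ln Pᵢˢᵃᵗ = aᵢ + bᵢ/T.
  T = 319.6 K: ΣzᵢPᵢˢᵃᵗ = 77.31 kPa
  T = 368.6 K: ΣzᵢPᵢˢᵃᵗ = 255.38 kPa
  T = 344.1 K: ΣzᵢPᵢˢᵃᵗ = 146.38 kPa
  T = 331.9 K: ΣzᵢPᵢˢᵃᵗ = 107.73 kPa
  T = 325.8 K: ΣzᵢPᵢˢᵃᵗ = 91.66 kPa
  T = 328.9 K: ΣzᵢPᵢˢᵃᵗ = 99.57 kPa
  T = 327.4 K: ΣzᵢPᵢˢᵃᵗ = 95.68 kPa
Interpolating between 325.8 K and 327.4 K gives T ≈ 325.9 K.

T = 325.9 K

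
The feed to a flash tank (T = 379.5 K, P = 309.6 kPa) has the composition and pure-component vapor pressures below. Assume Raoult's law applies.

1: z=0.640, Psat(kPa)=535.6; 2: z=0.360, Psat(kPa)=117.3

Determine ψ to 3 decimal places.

Raoult's law: Kᵢ = Pᵢˢᵃᵗ/P = Pᵢˢᵃᵗ/309.6.
  K_1 = 535.6/309.6 = 1.72997, K_2 = 117.3/309.6 = 0.37888
Material balance + equilibrium reduce to Σ zᵢ(Kᵢ−1)/(1+ψ(Kᵢ−1)) = 0.
g(0) = ΣzᵢKᵢ − 1 = 0.244 and g(1) = 1 − Σzᵢ/Kᵢ = -0.320, so a root lies in (0, 1).
Binary case is linear: z₁(K₁−1)(1+ψ(K₂−1)) + z₂(K₂−1)(1+ψ(K₁−1)) = 0
⇒ ψ = [z₁(K₁−1)+z₂(K₂−1)] / [−(K₁−1)(K₂−1)] = 0.2436/0.4534 = 0.537

ψ = 0.537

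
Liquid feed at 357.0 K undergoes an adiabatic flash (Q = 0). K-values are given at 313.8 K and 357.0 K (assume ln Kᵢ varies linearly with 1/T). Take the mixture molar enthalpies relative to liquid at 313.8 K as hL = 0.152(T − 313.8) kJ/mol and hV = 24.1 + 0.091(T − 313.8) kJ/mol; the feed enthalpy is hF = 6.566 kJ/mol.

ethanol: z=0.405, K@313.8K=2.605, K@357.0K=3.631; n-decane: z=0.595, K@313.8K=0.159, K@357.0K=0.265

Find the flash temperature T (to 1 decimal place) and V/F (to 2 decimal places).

Adiabatic flash: solve Rachford–Rice at each trial T, then check hF = ψ·hV(T) + (1−ψ)·hL(T).
  T = 313.8 K: K = (2.605, 0.159), RR gives ψ = 0.111, H_out = 2.672 kJ/mol
  T = 357.0 K: K = (3.631, 0.265), RR gives ψ = 0.325, H_out = 13.540 kJ/mol
  T = 335.4 K: K = (3.109, 0.209), RR gives ψ = 0.230, H_out = 8.514 kJ/mol
  T = 324.6 K: K = (2.854, 0.183), RR gives ψ = 0.175, H_out = 5.739 kJ/mol
  T = 330.0 K: K = (2.981, 0.196), RR gives ψ = 0.203, H_out = 7.156 kJ/mol
  T = 327.3 K: K = (2.917, 0.189), RR gives ψ = 0.189, H_out = 6.456 kJ/mol
  T = 328.6 K: K = (2.948, 0.192), RR gives ψ = 0.196, H_out = 6.795 kJ/mol
Linear interpolation between T = 327.3 (H_out = 6.456) and T = 328.6 (H_out = 6.795) on hF = 6.566 gives T ≈ 327.7 K, at which ψ = 0.19.

T = 327.7 K, V/F = 0.19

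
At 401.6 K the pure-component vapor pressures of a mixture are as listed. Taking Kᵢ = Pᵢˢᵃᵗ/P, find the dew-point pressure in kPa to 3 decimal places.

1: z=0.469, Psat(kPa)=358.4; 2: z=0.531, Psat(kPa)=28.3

Pdew = 49.821 kPa

At the dew point ψ → 1, so Σzᵢ/Kᵢ = 1 with Kᵢ = Pᵢˢᵃᵗ/P ⇒ 1/P = Σzᵢ/Pᵢˢᵃᵗ.
1/P = 0.469/358.4 + 0.531/28.3 = 0.020072 ⇒ P = 49.821 kPa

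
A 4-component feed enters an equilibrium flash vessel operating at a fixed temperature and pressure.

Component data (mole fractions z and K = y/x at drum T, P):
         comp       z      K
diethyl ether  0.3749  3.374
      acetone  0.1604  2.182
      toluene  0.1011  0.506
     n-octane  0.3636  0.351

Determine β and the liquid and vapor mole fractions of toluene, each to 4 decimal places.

β = 0.6229, x_toluene = 0.1460, y_toluene = 0.0739

Let β = V/F and solve Σ zᵢ(Kᵢ−1)/(1+β(Kᵢ−1)) = 0.
Check two-phase: ΣzᵢKᵢ = 1.7937 > 1 and Σzᵢ/Kᵢ = 1.4203 > 1, so g(0) = 0.7937 > 0 and g(1) = -0.4203 < 0.
Iterate (Newton) starting at β = 0.37:
  β = 0.3700: g = 0.23406, g' = -1.0095 → β = 0.6019
  β = 0.6019: g = 0.01891, g' = -0.8970 → β = 0.6229
Converged at β = 0.6229.
Compositions from xᵢ = zᵢ/(1+β(Kᵢ−1)), yᵢ = Kᵢxᵢ:
  diethyl ether: x = 0.1512, y = 0.5103
  acetone: x = 0.0924, y = 0.2016
  toluene: x = 0.1460, y = 0.0739
  n-octane: x = 0.6103, y = 0.2142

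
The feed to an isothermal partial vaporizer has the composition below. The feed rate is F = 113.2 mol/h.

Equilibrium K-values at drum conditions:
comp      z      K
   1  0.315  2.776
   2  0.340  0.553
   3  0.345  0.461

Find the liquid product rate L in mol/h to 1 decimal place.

L = 84.7 mol/h

Material balance + equilibrium reduce to Σ zᵢ(Kᵢ−1)/(1+ψ(Kᵢ−1)) = 0.
g(0) = ΣzᵢKᵢ − 1 = 0.222 and g(1) = 1 − Σzᵢ/Kᵢ = -0.477, so a root lies in (0, 1).
Newton iteration, ψ⁰ = 0.5:
  ψ = 0.500: g = -0.1540, g' = -0.579 → ψ = 0.234
  ψ = 0.234: g = 0.0125, g' = -0.712 → ψ = 0.252
Converged at ψ = 0.252.
Then V = ψ·F = 0.2520·113.2 = 28.5 mol/h and L = F − V = 84.7 mol/h.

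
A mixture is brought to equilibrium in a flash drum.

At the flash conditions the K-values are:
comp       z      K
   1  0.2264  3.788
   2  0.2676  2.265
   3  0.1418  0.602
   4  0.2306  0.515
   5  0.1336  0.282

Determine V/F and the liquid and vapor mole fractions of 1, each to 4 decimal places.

Rachford–Rice: g(V/F) = Σ zᵢ(Kᵢ−1)/(1+V/F(Kᵢ−1)) = 0.
g(0) = ΣzᵢKᵢ − 1 = 0.7055 and g(1) = 1 − Σzᵢ/Kᵢ = -0.3350, so a root lies in (0, 1).
Newton iteration, V/F⁰ = 0.6:
  V/F = 0.6000: g = 0.02819, g' = -0.7440 → V/F = 0.6379
  V/F = 0.6379: g = -0.00005, g' = -0.7476 → V/F = 0.6378
Converged at V/F = 0.6378.
Compositions from xᵢ = zᵢ/(1+V/F(Kᵢ−1)), yᵢ = Kᵢxᵢ:
  1: x = 0.0815, y = 0.3087
  2: x = 0.1481, y = 0.3355
  3: x = 0.1900, y = 0.1144
  4: x = 0.3339, y = 0.1720
  5: x = 0.2465, y = 0.0695

V/F = 0.6378, x_1 = 0.0815, y_1 = 0.3087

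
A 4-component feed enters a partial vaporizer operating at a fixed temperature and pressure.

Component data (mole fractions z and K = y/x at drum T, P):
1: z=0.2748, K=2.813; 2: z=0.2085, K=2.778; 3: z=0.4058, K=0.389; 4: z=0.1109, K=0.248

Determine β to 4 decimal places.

Rachford–Rice: g(β) = Σ zᵢ(Kᵢ−1)/(1+β(Kᵢ−1)) = 0.
g(0) = ΣzᵢKᵢ − 1 = 0.5376 and g(1) = 1 − Σzᵢ/Kᵢ = -0.6631, so a root lies in (0, 1).
Newton–Raphson from β = 0.5:
  β = 0.5000: g = -0.03309, g' = -0.9084 → β = 0.4636
  β = 0.4636: g = -0.00004, g' = -0.9074 → β = 0.4635
Converged at β = 0.4635.

β = 0.4635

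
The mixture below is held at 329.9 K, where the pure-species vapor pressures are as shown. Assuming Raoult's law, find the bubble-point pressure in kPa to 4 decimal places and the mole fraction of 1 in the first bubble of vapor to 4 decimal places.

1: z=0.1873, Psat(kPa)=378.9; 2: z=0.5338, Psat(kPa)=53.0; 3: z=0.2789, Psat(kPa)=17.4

Pbub = 104.1122 kPa, y_1 = 0.6816

At the bubble point ψ → 0, so ΣzᵢKᵢ = 1 with Kᵢ = Pᵢˢᵃᵗ/P ⇒ P = ΣzᵢPᵢˢᵃᵗ.
P = 0.1873·378.9 + 0.5338·53.0 + 0.2789·17.4 = 104.1122 kPa
yᵢ = zᵢPᵢˢᵃᵗ/P ⇒ y_1 = 0.1873·378.9/104.1122 = 0.6816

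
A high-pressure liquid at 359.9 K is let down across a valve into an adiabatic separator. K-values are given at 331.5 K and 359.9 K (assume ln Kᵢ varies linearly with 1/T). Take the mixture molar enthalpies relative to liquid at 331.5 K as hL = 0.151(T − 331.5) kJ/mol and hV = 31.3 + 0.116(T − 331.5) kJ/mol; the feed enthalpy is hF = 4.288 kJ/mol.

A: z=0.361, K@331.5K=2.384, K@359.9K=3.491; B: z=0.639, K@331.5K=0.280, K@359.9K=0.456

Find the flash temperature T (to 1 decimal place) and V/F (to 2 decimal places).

T = 336.6 K, V/F = 0.11

Adiabatic flash: solve Rachford–Rice at each trial T, then check hF = ψ·hV(T) + (1−ψ)·hL(T).
  T = 331.5 K: K = (2.384, 0.280), RR gives ψ = 0.040, H_out = 1.242 kJ/mol
  T = 359.9 K: K = (3.491, 0.456), RR gives ψ = 0.407, H_out = 16.625 kJ/mol
  T = 345.7 K: K = (2.908, 0.361), RR gives ψ = 0.230, H_out = 9.226 kJ/mol
  T = 338.6 K: K = (2.638, 0.319), RR gives ψ = 0.140, H_out = 5.415 kJ/mol
  T = 335.1 K: K = (2.511, 0.299), RR gives ψ = 0.092, H_out = 3.420 kJ/mol
  T = 336.9 K: K = (2.576, 0.309), RR gives ψ = 0.117, H_out = 4.459 kJ/mol
Linear interpolation between T = 335.1 (H_out = 3.420) and T = 336.9 (H_out = 4.459) on hF = 4.288 gives T ≈ 336.6 K, at which ψ = 0.11.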